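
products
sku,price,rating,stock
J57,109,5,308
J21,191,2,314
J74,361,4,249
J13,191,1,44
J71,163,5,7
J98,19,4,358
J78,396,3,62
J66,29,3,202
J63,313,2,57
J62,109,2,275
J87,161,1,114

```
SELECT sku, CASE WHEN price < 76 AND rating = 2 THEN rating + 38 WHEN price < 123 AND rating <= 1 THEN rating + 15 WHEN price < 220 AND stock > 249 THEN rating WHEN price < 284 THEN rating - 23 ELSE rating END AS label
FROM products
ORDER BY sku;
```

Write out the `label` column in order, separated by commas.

-22, 2, 5, 2, 2, -20, -18, 4, 3, -22, 4

sku=J13: price < 284 → -22
sku=J21: price < 220 AND stock > 249 → 2
sku=J57: price < 220 AND stock > 249 → 5
sku=J62: price < 220 AND stock > 249 → 2
sku=J63: ELSE → 2
sku=J66: price < 284 → -20
sku=J71: price < 284 → -18
sku=J74: ELSE → 4
sku=J78: ELSE → 3
sku=J87: price < 284 → -22
sku=J98: price < 220 AND stock > 249 → 4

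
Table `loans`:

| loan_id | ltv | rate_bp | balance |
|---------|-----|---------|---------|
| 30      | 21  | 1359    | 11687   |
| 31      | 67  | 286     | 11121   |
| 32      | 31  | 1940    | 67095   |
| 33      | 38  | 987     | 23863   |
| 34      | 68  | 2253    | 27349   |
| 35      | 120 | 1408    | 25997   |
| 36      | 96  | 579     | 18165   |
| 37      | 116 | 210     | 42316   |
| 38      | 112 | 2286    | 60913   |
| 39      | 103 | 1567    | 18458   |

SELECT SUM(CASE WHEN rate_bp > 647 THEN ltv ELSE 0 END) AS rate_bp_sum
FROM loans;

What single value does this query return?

493

loan_id=30: ✓ → 21
loan_id=31: ✗
loan_id=32: ✓ → 31
loan_id=33: ✓ → 38
loan_id=34: ✓ → 68
loan_id=35: ✓ → 120
loan_id=36: ✗
loan_id=37: ✗
loan_id=38: ✓ → 112
loan_id=39: ✓ → 103
rate_bp_sum = 21 + 31 + 38 + 68 + 120 + 112 + 103 = 493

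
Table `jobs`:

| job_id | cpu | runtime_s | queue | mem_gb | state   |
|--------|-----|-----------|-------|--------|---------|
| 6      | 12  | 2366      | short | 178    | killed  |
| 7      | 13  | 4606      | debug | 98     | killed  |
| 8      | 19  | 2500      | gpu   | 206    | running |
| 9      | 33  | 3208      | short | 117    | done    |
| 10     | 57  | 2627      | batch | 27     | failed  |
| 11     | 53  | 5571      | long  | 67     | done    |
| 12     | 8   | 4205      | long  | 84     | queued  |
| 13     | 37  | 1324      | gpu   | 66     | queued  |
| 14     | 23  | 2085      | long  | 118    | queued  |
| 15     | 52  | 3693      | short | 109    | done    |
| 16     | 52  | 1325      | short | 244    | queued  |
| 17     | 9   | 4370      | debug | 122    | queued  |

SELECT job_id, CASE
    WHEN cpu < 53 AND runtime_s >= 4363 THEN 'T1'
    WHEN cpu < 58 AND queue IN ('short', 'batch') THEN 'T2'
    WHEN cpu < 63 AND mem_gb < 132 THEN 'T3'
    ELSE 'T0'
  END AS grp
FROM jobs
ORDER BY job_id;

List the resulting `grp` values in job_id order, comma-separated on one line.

T2, T1, T0, T2, T2, T3, T3, T3, T3, T2, T2, T1

job_id=6: cpu < 58 AND queue IN ('short', 'batch') → T2
job_id=7: cpu < 53 AND runtime_s >= 4363 → T1
job_id=8: ELSE → T0
job_id=9: cpu < 58 AND queue IN ('short', 'batch') → T2
job_id=10: cpu < 58 AND queue IN ('short', 'batch') → T2
job_id=11: cpu < 63 AND mem_gb < 132 → T3
job_id=12: cpu < 63 AND mem_gb < 132 → T3
job_id=13: cpu < 63 AND mem_gb < 132 → T3
job_id=14: cpu < 63 AND mem_gb < 132 → T3
job_id=15: cpu < 58 AND queue IN ('short', 'batch') → T2
job_id=16: cpu < 58 AND queue IN ('short', 'batch') → T2
job_id=17: cpu < 53 AND runtime_s >= 4363 → T1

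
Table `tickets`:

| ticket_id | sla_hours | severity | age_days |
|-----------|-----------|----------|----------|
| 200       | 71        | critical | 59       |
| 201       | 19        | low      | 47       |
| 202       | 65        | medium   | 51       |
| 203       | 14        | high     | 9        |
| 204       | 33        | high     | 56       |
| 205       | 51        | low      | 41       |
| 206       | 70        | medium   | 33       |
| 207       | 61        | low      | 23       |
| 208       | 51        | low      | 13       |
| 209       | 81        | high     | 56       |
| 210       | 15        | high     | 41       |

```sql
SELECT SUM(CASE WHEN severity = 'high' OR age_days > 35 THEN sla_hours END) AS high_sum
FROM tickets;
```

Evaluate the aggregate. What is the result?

349

ticket_id=200: ✓ → 71
ticket_id=201: ✓ → 19
ticket_id=202: ✓ → 65
ticket_id=203: ✓ → 14
ticket_id=204: ✓ → 33
ticket_id=205: ✓ → 51
ticket_id=206: ✗
ticket_id=207: ✗
ticket_id=208: ✗
ticket_id=209: ✓ → 81
ticket_id=210: ✓ → 15
high_sum = 71 + 19 + 65 + 14 + 33 + 51 + 81 + 15 = 349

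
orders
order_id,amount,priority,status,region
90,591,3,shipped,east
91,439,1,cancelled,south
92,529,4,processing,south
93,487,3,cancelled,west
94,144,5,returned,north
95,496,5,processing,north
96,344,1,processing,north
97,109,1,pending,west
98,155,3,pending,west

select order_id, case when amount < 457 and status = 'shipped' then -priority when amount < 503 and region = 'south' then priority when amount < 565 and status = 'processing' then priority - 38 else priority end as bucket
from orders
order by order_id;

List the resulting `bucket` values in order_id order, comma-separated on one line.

3, 1, -34, 3, 5, -33, -37, 1, 3

order_id=90: ELSE → 3
order_id=91: amount < 503 and region = 'south' → 1
order_id=92: amount < 565 and status = 'processing' → -34
order_id=93: ELSE → 3
order_id=94: ELSE → 5
order_id=95: amount < 565 and status = 'processing' → -33
order_id=96: amount < 565 and status = 'processing' → -37
order_id=97: ELSE → 1
order_id=98: ELSE → 3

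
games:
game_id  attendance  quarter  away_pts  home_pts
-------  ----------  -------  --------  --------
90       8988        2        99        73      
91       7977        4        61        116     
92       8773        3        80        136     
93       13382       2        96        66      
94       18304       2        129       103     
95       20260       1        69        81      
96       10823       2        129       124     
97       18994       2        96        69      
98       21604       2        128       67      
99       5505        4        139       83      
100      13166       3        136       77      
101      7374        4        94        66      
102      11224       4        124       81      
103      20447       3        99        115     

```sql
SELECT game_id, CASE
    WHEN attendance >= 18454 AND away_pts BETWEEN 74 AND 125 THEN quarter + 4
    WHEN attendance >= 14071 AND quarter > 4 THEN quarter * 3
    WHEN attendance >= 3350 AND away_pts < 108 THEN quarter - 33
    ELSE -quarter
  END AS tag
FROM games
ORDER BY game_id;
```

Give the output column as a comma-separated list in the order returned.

game_id=90: attendance >= 3350 AND away_pts < 108 → -31
game_id=91: attendance >= 3350 AND away_pts < 108 → -29
game_id=92: attendance >= 3350 AND away_pts < 108 → -30
game_id=93: attendance >= 3350 AND away_pts < 108 → -31
game_id=94: ELSE → -2
game_id=95: attendance >= 3350 AND away_pts < 108 → -32
game_id=96: ELSE → -2
game_id=97: attendance >= 18454 AND away_pts BETWEEN 74 AND 125 → 6
game_id=98: ELSE → -2
game_id=99: ELSE → -4
game_id=100: ELSE → -3
game_id=101: attendance >= 3350 AND away_pts < 108 → -29
game_id=102: ELSE → -4
game_id=103: attendance >= 18454 AND away_pts BETWEEN 74 AND 125 → 7

-31, -29, -30, -31, -2, -32, -2, 6, -2, -4, -3, -29, -4, 7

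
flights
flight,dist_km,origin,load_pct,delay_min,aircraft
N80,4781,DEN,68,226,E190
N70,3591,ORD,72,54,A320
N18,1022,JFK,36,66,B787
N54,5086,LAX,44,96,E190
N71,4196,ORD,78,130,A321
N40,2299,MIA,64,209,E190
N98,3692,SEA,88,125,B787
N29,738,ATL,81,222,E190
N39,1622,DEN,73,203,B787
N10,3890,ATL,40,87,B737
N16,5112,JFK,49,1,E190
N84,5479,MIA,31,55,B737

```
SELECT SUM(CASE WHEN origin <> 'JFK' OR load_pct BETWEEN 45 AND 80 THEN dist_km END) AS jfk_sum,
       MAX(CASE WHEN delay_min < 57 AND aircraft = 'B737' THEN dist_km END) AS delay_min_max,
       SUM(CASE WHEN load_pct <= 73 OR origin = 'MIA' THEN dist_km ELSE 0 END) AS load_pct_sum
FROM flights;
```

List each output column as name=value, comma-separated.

jfk_sum=40486, delay_min_max=5479, load_pct_sum=32882

[jfk_sum: origin <> 'JFK' OR load_pct BETWEEN 45 AND 80]
flight=N80: ✓ → 4781
flight=N70: ✓ → 3591
flight=N18: ✗
flight=N54: ✓ → 5086
flight=N71: ✓ → 4196
flight=N40: ✓ → 2299
flight=N98: ✓ → 3692
flight=N29: ✓ → 738
flight=N39: ✓ → 1622
flight=N10: ✓ → 3890
flight=N16: ✓ → 5112
flight=N84: ✓ → 5479
jfk_sum = 4781 + 3591 + 5086 + 4196 + 2299 + 3692 + 738 + 1622 + 3890 + 5112 + 5479 = 40486
—
[delay_min_max: delay_min < 57 AND aircraft = 'B737']
flight=N80: ✗
flight=N70: ✗
flight=N18: ✗
flight=N54: ✗
flight=N71: ✗
flight=N40: ✗
flight=N98: ✗
flight=N29: ✗
flight=N39: ✗
flight=N10: ✗
flight=N16: ✗
flight=N84: ✓ → 5479
delay_min_max = MAX(5479) = 5479
—
[load_pct_sum: load_pct <= 73 OR origin = 'MIA']
flight=N80: ✓ → 4781
flight=N70: ✓ → 3591
flight=N18: ✓ → 1022
flight=N54: ✓ → 5086
flight=N71: ✗
flight=N40: ✓ → 2299
flight=N98: ✗
flight=N29: ✗
flight=N39: ✓ → 1622
flight=N10: ✓ → 3890
flight=N16: ✓ → 5112
flight=N84: ✓ → 5479
load_pct_sum = 4781 + 3591 + 1022 + 5086 + 2299 + 1622 + 3890 + 5112 + 5479 = 32882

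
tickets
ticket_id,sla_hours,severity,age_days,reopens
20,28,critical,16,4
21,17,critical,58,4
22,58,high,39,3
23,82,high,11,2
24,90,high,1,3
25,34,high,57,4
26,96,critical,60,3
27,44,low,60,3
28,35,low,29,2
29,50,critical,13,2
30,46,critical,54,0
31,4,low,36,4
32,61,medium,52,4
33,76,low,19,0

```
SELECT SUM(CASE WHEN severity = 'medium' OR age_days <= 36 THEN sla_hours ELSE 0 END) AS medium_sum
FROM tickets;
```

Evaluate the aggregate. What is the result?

426

ticket_id=20: ✓ → 28
ticket_id=21: ✗
ticket_id=22: ✗
ticket_id=23: ✓ → 82
ticket_id=24: ✓ → 90
ticket_id=25: ✗
ticket_id=26: ✗
ticket_id=27: ✗
ticket_id=28: ✓ → 35
ticket_id=29: ✓ → 50
ticket_id=30: ✗
ticket_id=31: ✓ → 4
ticket_id=32: ✓ → 61
ticket_id=33: ✓ → 76
medium_sum = 28 + 82 + 90 + 35 + 50 + 4 + 61 + 76 = 426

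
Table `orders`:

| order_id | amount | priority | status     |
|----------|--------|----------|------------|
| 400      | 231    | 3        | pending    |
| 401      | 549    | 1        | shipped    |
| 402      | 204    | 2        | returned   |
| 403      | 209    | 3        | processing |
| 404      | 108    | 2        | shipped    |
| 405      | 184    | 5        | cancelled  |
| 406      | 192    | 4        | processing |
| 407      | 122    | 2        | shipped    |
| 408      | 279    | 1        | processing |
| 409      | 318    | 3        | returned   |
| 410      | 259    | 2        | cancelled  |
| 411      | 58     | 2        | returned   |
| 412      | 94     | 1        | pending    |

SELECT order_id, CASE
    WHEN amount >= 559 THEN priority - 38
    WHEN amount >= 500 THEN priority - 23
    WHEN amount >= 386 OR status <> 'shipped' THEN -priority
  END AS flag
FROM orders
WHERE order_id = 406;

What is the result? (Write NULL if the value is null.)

-4

order_id = 406: amount=192, priority=4, status=processing.
amount >= 559 → false
amount >= 500 → false
amount >= 386 OR status <> 'shipped' → true → -4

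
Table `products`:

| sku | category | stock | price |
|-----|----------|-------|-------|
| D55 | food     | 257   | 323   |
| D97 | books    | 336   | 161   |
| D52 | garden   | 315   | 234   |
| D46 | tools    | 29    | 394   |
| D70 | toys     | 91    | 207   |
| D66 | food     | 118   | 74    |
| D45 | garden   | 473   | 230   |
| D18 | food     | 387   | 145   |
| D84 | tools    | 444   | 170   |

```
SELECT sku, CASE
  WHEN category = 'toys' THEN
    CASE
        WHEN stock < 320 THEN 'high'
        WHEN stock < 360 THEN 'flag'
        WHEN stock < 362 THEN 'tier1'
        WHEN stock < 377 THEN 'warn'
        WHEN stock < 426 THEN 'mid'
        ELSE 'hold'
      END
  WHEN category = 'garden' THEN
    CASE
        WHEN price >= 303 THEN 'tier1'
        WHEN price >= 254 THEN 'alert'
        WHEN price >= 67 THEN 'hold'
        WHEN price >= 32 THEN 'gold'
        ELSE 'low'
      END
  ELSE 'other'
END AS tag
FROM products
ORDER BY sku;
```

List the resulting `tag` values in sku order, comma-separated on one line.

other, hold, other, hold, other, other, high, other, other

sku=D18: category='food' → outer ELSE → other
sku=D45: category='garden' → inner[price >= 67] → hold
sku=D46: category='tools' → outer ELSE → other
sku=D52: category='garden' → inner[price >= 67] → hold
sku=D55: category='food' → outer ELSE → other
sku=D66: category='food' → outer ELSE → other
sku=D70: category='toys' → inner[stock < 320] → high
sku=D84: category='tools' → outer ELSE → other
sku=D97: category='books' → outer ELSE → other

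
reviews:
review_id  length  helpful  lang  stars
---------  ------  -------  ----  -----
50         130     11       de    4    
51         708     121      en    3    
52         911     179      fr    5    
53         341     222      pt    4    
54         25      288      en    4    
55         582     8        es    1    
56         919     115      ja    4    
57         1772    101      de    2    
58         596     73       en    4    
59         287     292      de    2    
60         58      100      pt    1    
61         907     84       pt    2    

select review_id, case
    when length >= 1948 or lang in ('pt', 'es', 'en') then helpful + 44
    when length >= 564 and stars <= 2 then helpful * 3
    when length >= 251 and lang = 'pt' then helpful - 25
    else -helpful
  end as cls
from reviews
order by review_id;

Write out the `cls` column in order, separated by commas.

-11, 165, -179, 266, 332, 52, -115, 303, 117, -292, 144, 128

review_id=50: ELSE → -11
review_id=51: length >= 1948 or lang in ('pt', 'es', 'en') → 165
review_id=52: ELSE → -179
review_id=53: length >= 1948 or lang in ('pt', 'es', 'en') → 266
review_id=54: length >= 1948 or lang in ('pt', 'es', 'en') → 332
review_id=55: length >= 1948 or lang in ('pt', 'es', 'en') → 52
review_id=56: ELSE → -115
review_id=57: length >= 564 and stars <= 2 → 303
review_id=58: length >= 1948 or lang in ('pt', 'es', 'en') → 117
review_id=59: ELSE → -292
review_id=60: length >= 1948 or lang in ('pt', 'es', 'en') → 144
review_id=61: length >= 1948 or lang in ('pt', 'es', 'en') → 128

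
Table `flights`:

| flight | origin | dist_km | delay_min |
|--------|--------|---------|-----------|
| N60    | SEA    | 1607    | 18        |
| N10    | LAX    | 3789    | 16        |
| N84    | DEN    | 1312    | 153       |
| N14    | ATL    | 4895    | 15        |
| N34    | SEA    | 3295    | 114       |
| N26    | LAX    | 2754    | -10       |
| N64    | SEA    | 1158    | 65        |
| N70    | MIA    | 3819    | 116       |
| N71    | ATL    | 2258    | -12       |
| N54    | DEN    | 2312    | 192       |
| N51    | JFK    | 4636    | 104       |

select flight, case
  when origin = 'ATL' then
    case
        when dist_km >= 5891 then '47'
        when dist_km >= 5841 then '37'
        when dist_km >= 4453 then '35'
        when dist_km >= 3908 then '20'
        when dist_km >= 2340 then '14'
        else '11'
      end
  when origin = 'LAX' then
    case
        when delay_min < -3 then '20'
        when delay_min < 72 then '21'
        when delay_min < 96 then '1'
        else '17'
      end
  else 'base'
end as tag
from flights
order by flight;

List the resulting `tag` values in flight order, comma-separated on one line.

flight=N10: origin='LAX' → inner[delay_min < 72] → 21
flight=N14: origin='ATL' → inner[dist_km >= 4453] → 35
flight=N26: origin='LAX' → inner[delay_min < -3] → 20
flight=N34: origin='SEA' → outer ELSE → base
flight=N51: origin='JFK' → outer ELSE → base
flight=N54: origin='DEN' → outer ELSE → base
flight=N60: origin='SEA' → outer ELSE → base
flight=N64: origin='SEA' → outer ELSE → base
flight=N70: origin='MIA' → outer ELSE → base
flight=N71: origin='ATL' → inner[ELSE] → 11
flight=N84: origin='DEN' → outer ELSE → base

21, 35, 20, base, base, base, base, base, base, 11, base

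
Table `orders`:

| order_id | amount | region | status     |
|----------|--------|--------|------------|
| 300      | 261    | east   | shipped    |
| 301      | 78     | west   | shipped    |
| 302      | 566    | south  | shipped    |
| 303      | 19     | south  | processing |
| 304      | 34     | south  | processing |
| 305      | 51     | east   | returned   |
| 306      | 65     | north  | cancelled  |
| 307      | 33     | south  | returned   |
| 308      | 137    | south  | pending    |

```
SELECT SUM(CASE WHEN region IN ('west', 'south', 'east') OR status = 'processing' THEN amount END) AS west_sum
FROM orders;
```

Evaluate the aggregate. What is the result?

order_id=300: ✓ → 261
order_id=301: ✓ → 78
order_id=302: ✓ → 566
order_id=303: ✓ → 19
order_id=304: ✓ → 34
order_id=305: ✓ → 51
order_id=306: ✗
order_id=307: ✓ → 33
order_id=308: ✓ → 137
west_sum = 261 + 78 + 566 + 19 + 34 + 51 + 33 + 137 = 1179

1179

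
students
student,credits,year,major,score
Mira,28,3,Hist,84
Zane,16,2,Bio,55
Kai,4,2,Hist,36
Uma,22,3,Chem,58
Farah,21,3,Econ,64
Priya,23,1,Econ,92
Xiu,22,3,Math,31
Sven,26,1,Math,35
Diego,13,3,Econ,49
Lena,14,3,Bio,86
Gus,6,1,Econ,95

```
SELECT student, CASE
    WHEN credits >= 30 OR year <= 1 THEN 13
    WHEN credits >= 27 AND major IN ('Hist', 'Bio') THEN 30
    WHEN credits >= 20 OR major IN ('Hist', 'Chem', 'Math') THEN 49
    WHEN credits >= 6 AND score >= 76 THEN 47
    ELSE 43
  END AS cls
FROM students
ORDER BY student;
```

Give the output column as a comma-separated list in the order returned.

43, 49, 13, 49, 47, 30, 13, 13, 49, 49, 43

student=Diego: ELSE → 43
student=Farah: credits >= 20 OR major IN ('Hist', 'Chem', 'Math') → 49
student=Gus: credits >= 30 OR year <= 1 → 13
student=Kai: credits >= 20 OR major IN ('Hist', 'Chem', 'Math') → 49
student=Lena: credits >= 6 AND score >= 76 → 47
student=Mira: credits >= 27 AND major IN ('Hist', 'Bio') → 30
student=Priya: credits >= 30 OR year <= 1 → 13
student=Sven: credits >= 30 OR year <= 1 → 13
student=Uma: credits >= 20 OR major IN ('Hist', 'Chem', 'Math') → 49
student=Xiu: credits >= 20 OR major IN ('Hist', 'Chem', 'Math') → 49
student=Zane: ELSE → 43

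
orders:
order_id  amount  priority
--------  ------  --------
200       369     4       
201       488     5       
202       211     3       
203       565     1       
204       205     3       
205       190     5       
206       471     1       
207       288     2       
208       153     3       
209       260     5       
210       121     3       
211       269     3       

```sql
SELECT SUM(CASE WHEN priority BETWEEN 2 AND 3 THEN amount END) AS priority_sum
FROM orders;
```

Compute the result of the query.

order_id=200: ✗
order_id=201: ✗
order_id=202: ✓ → 211
order_id=203: ✗
order_id=204: ✓ → 205
order_id=205: ✗
order_id=206: ✗
order_id=207: ✓ → 288
order_id=208: ✓ → 153
order_id=209: ✗
order_id=210: ✓ → 121
order_id=211: ✓ → 269
priority_sum = 211 + 205 + 288 + 153 + 121 + 269 = 1247

1247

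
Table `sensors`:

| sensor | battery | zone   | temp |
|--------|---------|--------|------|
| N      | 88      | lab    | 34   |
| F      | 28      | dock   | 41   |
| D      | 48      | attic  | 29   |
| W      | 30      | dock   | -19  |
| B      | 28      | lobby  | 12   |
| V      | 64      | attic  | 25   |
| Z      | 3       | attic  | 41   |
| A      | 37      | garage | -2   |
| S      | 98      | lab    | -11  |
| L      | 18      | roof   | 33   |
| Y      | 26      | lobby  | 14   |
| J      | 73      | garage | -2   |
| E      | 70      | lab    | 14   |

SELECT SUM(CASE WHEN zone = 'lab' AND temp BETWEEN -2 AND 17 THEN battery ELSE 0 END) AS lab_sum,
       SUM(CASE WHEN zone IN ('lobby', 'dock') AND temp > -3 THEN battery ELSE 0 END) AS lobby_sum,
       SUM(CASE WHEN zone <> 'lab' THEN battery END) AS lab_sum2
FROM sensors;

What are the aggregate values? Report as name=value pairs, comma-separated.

lab_sum=70, lobby_sum=82, lab_sum2=355

[lab_sum: zone = 'lab' AND temp BETWEEN -2 AND 17]
sensor=N: ✗
sensor=F: ✗
sensor=D: ✗
sensor=W: ✗
sensor=B: ✗
sensor=V: ✗
sensor=Z: ✗
sensor=A: ✗
sensor=S: ✗
sensor=L: ✗
sensor=Y: ✗
sensor=J: ✗
sensor=E: ✓ → 70
lab_sum = 70
—
[lobby_sum: zone IN ('lobby', 'dock') AND temp > -3]
sensor=N: ✗
sensor=F: ✓ → 28
sensor=D: ✗
sensor=W: ✗
sensor=B: ✓ → 28
sensor=V: ✗
sensor=Z: ✗
sensor=A: ✗
sensor=S: ✗
sensor=L: ✗
sensor=Y: ✓ → 26
sensor=J: ✗
sensor=E: ✗
lobby_sum = 28 + 28 + 26 = 82
—
[lab_sum2: zone <> 'lab']
sensor=N: ✗
sensor=F: ✓ → 28
sensor=D: ✓ → 48
sensor=W: ✓ → 30
sensor=B: ✓ → 28
sensor=V: ✓ → 64
sensor=Z: ✓ → 3
sensor=A: ✓ → 37
sensor=S: ✗
sensor=L: ✓ → 18
sensor=Y: ✓ → 26
sensor=J: ✓ → 73
sensor=E: ✗
lab_sum2 = 28 + 48 + 30 + 28 + 64 + 3 + 37 + 18 + 26 + 73 = 355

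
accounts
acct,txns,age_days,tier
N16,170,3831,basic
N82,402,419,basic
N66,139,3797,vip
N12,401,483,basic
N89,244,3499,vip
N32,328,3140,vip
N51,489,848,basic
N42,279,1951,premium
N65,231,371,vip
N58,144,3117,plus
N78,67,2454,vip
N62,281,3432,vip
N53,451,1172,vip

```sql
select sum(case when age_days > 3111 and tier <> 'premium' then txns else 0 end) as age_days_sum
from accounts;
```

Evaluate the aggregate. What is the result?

1306

acct=N16: ✓ → 170
acct=N82: ✗
acct=N66: ✓ → 139
acct=N12: ✗
acct=N89: ✓ → 244
acct=N32: ✓ → 328
acct=N51: ✗
acct=N42: ✗
acct=N65: ✗
acct=N58: ✓ → 144
acct=N78: ✗
acct=N62: ✓ → 281
acct=N53: ✗
age_days_sum = 170 + 139 + 244 + 328 + 144 + 281 = 1306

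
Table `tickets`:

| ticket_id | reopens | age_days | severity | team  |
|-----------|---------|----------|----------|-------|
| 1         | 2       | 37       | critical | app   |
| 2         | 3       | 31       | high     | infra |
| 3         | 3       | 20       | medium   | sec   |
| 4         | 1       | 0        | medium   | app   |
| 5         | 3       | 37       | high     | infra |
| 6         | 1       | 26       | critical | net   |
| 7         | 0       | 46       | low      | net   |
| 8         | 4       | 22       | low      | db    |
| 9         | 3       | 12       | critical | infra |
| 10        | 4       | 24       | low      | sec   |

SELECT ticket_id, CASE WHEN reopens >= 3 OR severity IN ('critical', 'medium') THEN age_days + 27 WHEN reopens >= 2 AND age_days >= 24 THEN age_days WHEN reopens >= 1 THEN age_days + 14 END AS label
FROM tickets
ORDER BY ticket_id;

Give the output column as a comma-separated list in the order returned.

ticket_id=1: reopens >= 3 OR severity IN ('critical', 'medium') → 64
ticket_id=2: reopens >= 3 OR severity IN ('critical', 'medium') → 58
ticket_id=3: reopens >= 3 OR severity IN ('critical', 'medium') → 47
ticket_id=4: reopens >= 3 OR severity IN ('critical', 'medium') → 27
ticket_id=5: reopens >= 3 OR severity IN ('critical', 'medium') → 64
ticket_id=6: reopens >= 3 OR severity IN ('critical', 'medium') → 53
ticket_id=7: (no match → NULL) → NULL
ticket_id=8: reopens >= 3 OR severity IN ('critical', 'medium') → 49
ticket_id=9: reopens >= 3 OR severity IN ('critical', 'medium') → 39
ticket_id=10: reopens >= 3 OR severity IN ('critical', 'medium') → 51

64, 58, 47, 27, 64, 53, NULL, 49, 39, 51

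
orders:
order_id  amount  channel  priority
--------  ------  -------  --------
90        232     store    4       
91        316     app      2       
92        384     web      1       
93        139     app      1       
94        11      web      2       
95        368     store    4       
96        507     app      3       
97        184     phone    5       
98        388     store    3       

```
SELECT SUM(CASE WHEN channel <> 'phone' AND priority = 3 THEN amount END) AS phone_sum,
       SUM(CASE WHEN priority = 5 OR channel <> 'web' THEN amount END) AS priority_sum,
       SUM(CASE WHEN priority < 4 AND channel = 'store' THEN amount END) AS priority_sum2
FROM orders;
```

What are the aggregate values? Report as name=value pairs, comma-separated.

phone_sum=895, priority_sum=2134, priority_sum2=388

[phone_sum: channel <> 'phone' AND priority = 3]
order_id=90: ✗
order_id=91: ✗
order_id=92: ✗
order_id=93: ✗
order_id=94: ✗
order_id=95: ✗
order_id=96: ✓ → 507
order_id=97: ✗
order_id=98: ✓ → 388
phone_sum = 507 + 388 = 895
—
[priority_sum: priority = 5 OR channel <> 'web']
order_id=90: ✓ → 232
order_id=91: ✓ → 316
order_id=92: ✗
order_id=93: ✓ → 139
order_id=94: ✗
order_id=95: ✓ → 368
order_id=96: ✓ → 507
order_id=97: ✓ → 184
order_id=98: ✓ → 388
priority_sum = 232 + 316 + 139 + 368 + 507 + 184 + 388 = 2134
—
[priority_sum2: priority < 4 AND channel = 'store']
order_id=90: ✗
order_id=91: ✗
order_id=92: ✗
order_id=93: ✗
order_id=94: ✗
order_id=95: ✗
order_id=96: ✗
order_id=97: ✗
order_id=98: ✓ → 388
priority_sum2 = 388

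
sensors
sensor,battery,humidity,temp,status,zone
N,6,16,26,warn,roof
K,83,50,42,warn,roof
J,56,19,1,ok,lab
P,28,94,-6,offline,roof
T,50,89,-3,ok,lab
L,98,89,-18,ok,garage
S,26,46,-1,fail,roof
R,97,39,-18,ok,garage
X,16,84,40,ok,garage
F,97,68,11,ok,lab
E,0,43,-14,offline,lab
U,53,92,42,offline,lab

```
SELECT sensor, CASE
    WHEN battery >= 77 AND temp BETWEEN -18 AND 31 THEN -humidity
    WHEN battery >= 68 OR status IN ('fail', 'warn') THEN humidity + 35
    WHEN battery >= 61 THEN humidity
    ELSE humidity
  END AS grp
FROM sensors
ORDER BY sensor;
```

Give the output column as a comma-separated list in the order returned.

sensor=E: ELSE → 43
sensor=F: battery >= 77 AND temp BETWEEN -18 AND 31 → -68
sensor=J: ELSE → 19
sensor=K: battery >= 68 OR status IN ('fail', 'warn') → 85
sensor=L: battery >= 77 AND temp BETWEEN -18 AND 31 → -89
sensor=N: battery >= 68 OR status IN ('fail', 'warn') → 51
sensor=P: ELSE → 94
sensor=R: battery >= 77 AND temp BETWEEN -18 AND 31 → -39
sensor=S: battery >= 68 OR status IN ('fail', 'warn') → 81
sensor=T: ELSE → 89
sensor=U: ELSE → 92
sensor=X: ELSE → 84

43, -68, 19, 85, -89, 51, 94, -39, 81, 89, 92, 84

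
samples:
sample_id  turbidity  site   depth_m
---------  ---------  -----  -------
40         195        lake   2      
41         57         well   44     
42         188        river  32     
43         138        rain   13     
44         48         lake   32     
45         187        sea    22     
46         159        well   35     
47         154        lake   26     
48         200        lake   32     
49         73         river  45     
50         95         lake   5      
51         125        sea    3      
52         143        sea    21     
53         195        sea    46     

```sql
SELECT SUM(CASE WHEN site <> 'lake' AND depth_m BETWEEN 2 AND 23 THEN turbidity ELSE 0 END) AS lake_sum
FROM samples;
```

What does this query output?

sample_id=40: ✗
sample_id=41: ✗
sample_id=42: ✗
sample_id=43: ✓ → 138
sample_id=44: ✗
sample_id=45: ✓ → 187
sample_id=46: ✗
sample_id=47: ✗
sample_id=48: ✗
sample_id=49: ✗
sample_id=50: ✗
sample_id=51: ✓ → 125
sample_id=52: ✓ → 143
sample_id=53: ✗
lake_sum = 138 + 187 + 125 + 143 = 593

593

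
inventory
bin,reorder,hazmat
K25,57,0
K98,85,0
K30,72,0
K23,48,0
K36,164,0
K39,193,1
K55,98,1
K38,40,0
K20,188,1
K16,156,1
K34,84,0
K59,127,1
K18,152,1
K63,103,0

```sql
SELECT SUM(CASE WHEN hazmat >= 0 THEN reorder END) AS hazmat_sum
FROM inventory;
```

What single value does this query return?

1567

bin=K25: ✓ → 57
bin=K98: ✓ → 85
bin=K30: ✓ → 72
bin=K23: ✓ → 48
bin=K36: ✓ → 164
bin=K39: ✓ → 193
bin=K55: ✓ → 98
bin=K38: ✓ → 40
bin=K20: ✓ → 188
bin=K16: ✓ → 156
bin=K34: ✓ → 84
bin=K59: ✓ → 127
bin=K18: ✓ → 152
bin=K63: ✓ → 103
hazmat_sum = 57 + 85 + 72 + 48 + 164 + 193 + 98 + 40 + 188 + 156 + 84 + 127 + 152 + 103 = 1567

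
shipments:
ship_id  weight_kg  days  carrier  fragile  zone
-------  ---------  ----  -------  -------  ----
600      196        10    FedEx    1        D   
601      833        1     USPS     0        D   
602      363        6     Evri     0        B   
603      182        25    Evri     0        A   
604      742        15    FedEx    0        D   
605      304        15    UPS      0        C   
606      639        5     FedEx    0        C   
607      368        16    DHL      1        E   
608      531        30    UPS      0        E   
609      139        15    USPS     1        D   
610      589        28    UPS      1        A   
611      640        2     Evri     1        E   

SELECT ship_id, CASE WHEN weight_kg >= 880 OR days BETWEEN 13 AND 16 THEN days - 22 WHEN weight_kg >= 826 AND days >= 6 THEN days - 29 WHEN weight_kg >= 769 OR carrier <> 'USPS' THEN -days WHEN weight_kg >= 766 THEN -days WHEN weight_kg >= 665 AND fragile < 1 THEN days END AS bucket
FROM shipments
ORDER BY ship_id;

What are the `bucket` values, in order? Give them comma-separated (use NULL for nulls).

ship_id=600: weight_kg >= 769 OR carrier <> 'USPS' → -10
ship_id=601: weight_kg >= 769 OR carrier <> 'USPS' → -1
ship_id=602: weight_kg >= 769 OR carrier <> 'USPS' → -6
ship_id=603: weight_kg >= 769 OR carrier <> 'USPS' → -25
ship_id=604: weight_kg >= 880 OR days BETWEEN 13 AND 16 → -7
ship_id=605: weight_kg >= 880 OR days BETWEEN 13 AND 16 → -7
ship_id=606: weight_kg >= 769 OR carrier <> 'USPS' → -5
ship_id=607: weight_kg >= 880 OR days BETWEEN 13 AND 16 → -6
ship_id=608: weight_kg >= 769 OR carrier <> 'USPS' → -30
ship_id=609: weight_kg >= 880 OR days BETWEEN 13 AND 16 → -7
ship_id=610: weight_kg >= 769 OR carrier <> 'USPS' → -28
ship_id=611: weight_kg >= 769 OR carrier <> 'USPS' → -2

-10, -1, -6, -25, -7, -7, -5, -6, -30, -7, -28, -2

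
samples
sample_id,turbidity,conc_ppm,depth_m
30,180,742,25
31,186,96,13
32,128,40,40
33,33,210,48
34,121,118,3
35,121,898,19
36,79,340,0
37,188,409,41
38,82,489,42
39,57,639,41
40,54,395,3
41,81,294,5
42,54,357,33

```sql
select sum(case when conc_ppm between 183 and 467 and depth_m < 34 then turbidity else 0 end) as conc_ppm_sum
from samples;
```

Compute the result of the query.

sample_id=30: ✗
sample_id=31: ✗
sample_id=32: ✗
sample_id=33: ✗
sample_id=34: ✗
sample_id=35: ✗
sample_id=36: ✓ → 79
sample_id=37: ✗
sample_id=38: ✗
sample_id=39: ✗
sample_id=40: ✓ → 54
sample_id=41: ✓ → 81
sample_id=42: ✓ → 54
conc_ppm_sum = 79 + 54 + 81 + 54 = 268

268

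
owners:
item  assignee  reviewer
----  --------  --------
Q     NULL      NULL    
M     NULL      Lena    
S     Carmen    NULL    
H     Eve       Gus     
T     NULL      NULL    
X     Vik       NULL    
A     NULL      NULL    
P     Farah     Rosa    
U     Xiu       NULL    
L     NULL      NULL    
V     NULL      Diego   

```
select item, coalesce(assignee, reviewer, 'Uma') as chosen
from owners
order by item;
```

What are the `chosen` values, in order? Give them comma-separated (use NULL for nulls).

item=A: assignee=NULL, reviewer=NULL, → literal Uma → Uma
item=H: assignee=Eve → Eve
item=L: assignee=NULL, reviewer=NULL, → literal Uma → Uma
item=M: assignee=NULL, reviewer=Lena → Lena
item=P: assignee=Farah → Farah
item=Q: assignee=NULL, reviewer=NULL, → literal Uma → Uma
item=S: assignee=Carmen → Carmen
item=T: assignee=NULL, reviewer=NULL, → literal Uma → Uma
item=U: assignee=Xiu → Xiu
item=V: assignee=NULL, reviewer=Diego → Diego
item=X: assignee=Vik → Vik

Uma, Eve, Uma, Lena, Farah, Uma, Carmen, Uma, Xiu, Diego, Vik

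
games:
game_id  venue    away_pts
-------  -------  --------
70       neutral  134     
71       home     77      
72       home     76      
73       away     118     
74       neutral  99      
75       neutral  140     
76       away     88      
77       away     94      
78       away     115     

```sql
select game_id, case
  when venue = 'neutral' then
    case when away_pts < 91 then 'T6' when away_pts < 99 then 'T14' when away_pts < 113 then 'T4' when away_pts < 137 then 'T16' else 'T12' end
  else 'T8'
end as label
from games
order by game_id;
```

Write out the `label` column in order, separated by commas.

game_id=70: venue='neutral' → inner[away_pts < 137] → T16
game_id=71: venue='home' → outer ELSE → T8
game_id=72: venue='home' → outer ELSE → T8
game_id=73: venue='away' → outer ELSE → T8
game_id=74: venue='neutral' → inner[away_pts < 113] → T4
game_id=75: venue='neutral' → inner[ELSE] → T12
game_id=76: venue='away' → outer ELSE → T8
game_id=77: venue='away' → outer ELSE → T8
game_id=78: venue='away' → outer ELSE → T8

T16, T8, T8, T8, T4, T12, T8, T8, T8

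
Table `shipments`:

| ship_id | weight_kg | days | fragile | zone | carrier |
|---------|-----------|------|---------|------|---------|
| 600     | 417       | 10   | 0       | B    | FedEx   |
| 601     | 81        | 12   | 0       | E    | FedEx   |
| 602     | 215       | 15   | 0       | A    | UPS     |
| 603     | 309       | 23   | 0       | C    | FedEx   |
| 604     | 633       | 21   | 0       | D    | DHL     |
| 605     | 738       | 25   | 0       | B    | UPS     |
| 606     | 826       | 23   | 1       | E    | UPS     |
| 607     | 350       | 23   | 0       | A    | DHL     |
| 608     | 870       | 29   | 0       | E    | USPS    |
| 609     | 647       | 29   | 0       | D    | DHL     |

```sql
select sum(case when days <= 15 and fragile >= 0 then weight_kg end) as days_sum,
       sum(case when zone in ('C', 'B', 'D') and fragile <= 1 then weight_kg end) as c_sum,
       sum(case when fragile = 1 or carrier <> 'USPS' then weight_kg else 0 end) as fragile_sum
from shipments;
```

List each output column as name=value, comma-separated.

days_sum=713, c_sum=2744, fragile_sum=4216

[days_sum: days <= 15 and fragile >= 0]
ship_id=600: ✓ → 417
ship_id=601: ✓ → 81
ship_id=602: ✓ → 215
ship_id=603: ✗
ship_id=604: ✗
ship_id=605: ✗
ship_id=606: ✗
ship_id=607: ✗
ship_id=608: ✗
ship_id=609: ✗
days_sum = 417 + 81 + 215 = 713
—
[c_sum: zone in ('C', 'B', 'D') and fragile <= 1]
ship_id=600: ✓ → 417
ship_id=601: ✗
ship_id=602: ✗
ship_id=603: ✓ → 309
ship_id=604: ✓ → 633
ship_id=605: ✓ → 738
ship_id=606: ✗
ship_id=607: ✗
ship_id=608: ✗
ship_id=609: ✓ → 647
c_sum = 417 + 309 + 633 + 738 + 647 = 2744
—
[fragile_sum: fragile = 1 or carrier <> 'USPS']
ship_id=600: ✓ → 417
ship_id=601: ✓ → 81
ship_id=602: ✓ → 215
ship_id=603: ✓ → 309
ship_id=604: ✓ → 633
ship_id=605: ✓ → 738
ship_id=606: ✓ → 826
ship_id=607: ✓ → 350
ship_id=608: ✗
ship_id=609: ✓ → 647
fragile_sum = 417 + 81 + 215 + 309 + 633 + 738 + 826 + 350 + 647 = 4216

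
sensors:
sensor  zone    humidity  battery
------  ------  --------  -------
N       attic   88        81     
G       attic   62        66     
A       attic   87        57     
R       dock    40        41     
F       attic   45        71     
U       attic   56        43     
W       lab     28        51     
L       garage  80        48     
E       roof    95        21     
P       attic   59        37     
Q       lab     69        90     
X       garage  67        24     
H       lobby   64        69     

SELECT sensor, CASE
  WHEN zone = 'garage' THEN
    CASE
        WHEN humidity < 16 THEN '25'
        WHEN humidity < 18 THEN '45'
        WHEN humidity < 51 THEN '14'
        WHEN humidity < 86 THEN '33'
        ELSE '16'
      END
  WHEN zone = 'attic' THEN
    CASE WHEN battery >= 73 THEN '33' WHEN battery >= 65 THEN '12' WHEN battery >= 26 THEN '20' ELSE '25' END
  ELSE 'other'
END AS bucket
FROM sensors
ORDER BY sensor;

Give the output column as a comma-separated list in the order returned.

sensor=A: zone='attic' → inner[battery >= 26] → 20
sensor=E: zone='roof' → outer ELSE → other
sensor=F: zone='attic' → inner[battery >= 65] → 12
sensor=G: zone='attic' → inner[battery >= 65] → 12
sensor=H: zone='lobby' → outer ELSE → other
sensor=L: zone='garage' → inner[humidity < 86] → 33
sensor=N: zone='attic' → inner[battery >= 73] → 33
sensor=P: zone='attic' → inner[battery >= 26] → 20
sensor=Q: zone='lab' → outer ELSE → other
sensor=R: zone='dock' → outer ELSE → other
sensor=U: zone='attic' → inner[battery >= 26] → 20
sensor=W: zone='lab' → outer ELSE → other
sensor=X: zone='garage' → inner[humidity < 86] → 33

20, other, 12, 12, other, 33, 33, 20, other, other, 20, other, 33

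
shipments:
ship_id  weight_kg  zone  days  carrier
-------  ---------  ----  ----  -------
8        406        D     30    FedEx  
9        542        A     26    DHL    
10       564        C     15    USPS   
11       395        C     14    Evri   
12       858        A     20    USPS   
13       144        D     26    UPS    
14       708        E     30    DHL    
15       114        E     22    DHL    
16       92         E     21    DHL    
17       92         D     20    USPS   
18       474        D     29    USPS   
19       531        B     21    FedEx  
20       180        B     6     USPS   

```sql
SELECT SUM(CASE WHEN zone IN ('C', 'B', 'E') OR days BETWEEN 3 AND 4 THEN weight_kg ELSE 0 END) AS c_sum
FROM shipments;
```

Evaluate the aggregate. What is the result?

2584

ship_id=8: ✗
ship_id=9: ✗
ship_id=10: ✓ → 564
ship_id=11: ✓ → 395
ship_id=12: ✗
ship_id=13: ✗
ship_id=14: ✓ → 708
ship_id=15: ✓ → 114
ship_id=16: ✓ → 92
ship_id=17: ✗
ship_id=18: ✗
ship_id=19: ✓ → 531
ship_id=20: ✓ → 180
c_sum = 564 + 395 + 708 + 114 + 92 + 531 + 180 = 2584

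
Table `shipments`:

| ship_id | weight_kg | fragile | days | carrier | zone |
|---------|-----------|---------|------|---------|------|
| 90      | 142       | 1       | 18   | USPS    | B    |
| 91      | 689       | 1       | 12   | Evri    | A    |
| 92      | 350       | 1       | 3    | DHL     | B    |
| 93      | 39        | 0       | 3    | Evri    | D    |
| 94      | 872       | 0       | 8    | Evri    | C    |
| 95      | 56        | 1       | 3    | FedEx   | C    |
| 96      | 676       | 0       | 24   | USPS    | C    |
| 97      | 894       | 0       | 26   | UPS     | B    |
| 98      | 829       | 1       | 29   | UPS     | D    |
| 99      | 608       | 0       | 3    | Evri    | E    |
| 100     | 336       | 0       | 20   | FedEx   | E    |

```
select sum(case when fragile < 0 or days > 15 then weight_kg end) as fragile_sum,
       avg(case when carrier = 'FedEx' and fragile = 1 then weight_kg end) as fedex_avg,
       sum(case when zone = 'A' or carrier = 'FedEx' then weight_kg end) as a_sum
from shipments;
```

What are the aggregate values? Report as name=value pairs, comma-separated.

fragile_sum=2877, fedex_avg=56, a_sum=1081

[fragile_sum: fragile < 0 or days > 15]
ship_id=90: ✓ → 142
ship_id=91: ✗
ship_id=92: ✗
ship_id=93: ✗
ship_id=94: ✗
ship_id=95: ✗
ship_id=96: ✓ → 676
ship_id=97: ✓ → 894
ship_id=98: ✓ → 829
ship_id=99: ✗
ship_id=100: ✓ → 336
fragile_sum = 142 + 676 + 894 + 829 + 336 = 2877
—
[fedex_avg: carrier = 'FedEx' and fragile = 1]
ship_id=90: ✗
ship_id=91: ✗
ship_id=92: ✗
ship_id=93: ✗
ship_id=94: ✗
ship_id=95: ✓ → 56
ship_id=96: ✗
ship_id=97: ✗
ship_id=98: ✗
ship_id=99: ✗
ship_id=100: ✗
fedex_avg = 56
—
[a_sum: zone = 'A' or carrier = 'FedEx']
ship_id=90: ✗
ship_id=91: ✓ → 689
ship_id=92: ✗
ship_id=93: ✗
ship_id=94: ✗
ship_id=95: ✓ → 56
ship_id=96: ✗
ship_id=97: ✗
ship_id=98: ✗
ship_id=99: ✗
ship_id=100: ✓ → 336
a_sum = 689 + 56 + 336 = 1081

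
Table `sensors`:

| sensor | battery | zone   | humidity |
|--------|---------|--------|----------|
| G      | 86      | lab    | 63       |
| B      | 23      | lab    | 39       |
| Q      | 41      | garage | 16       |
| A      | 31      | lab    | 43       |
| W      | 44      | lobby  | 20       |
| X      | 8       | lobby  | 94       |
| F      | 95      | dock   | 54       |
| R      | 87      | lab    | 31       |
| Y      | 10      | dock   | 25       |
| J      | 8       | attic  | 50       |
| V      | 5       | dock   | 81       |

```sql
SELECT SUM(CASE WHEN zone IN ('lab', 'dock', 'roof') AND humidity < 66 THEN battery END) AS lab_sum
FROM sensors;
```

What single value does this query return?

332

sensor=G: ✓ → 86
sensor=B: ✓ → 23
sensor=Q: ✗
sensor=A: ✓ → 31
sensor=W: ✗
sensor=X: ✗
sensor=F: ✓ → 95
sensor=R: ✓ → 87
sensor=Y: ✓ → 10
sensor=J: ✗
sensor=V: ✗
lab_sum = 86 + 23 + 31 + 95 + 87 + 10 = 332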